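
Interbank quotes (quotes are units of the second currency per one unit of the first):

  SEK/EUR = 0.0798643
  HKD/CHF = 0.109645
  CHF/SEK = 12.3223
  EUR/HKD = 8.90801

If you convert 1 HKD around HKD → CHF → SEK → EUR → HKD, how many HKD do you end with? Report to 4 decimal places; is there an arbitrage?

Around HKD → CHF → SEK → EUR → HKD: 1 × 0.109645 × 12.3223 × 0.0798643 × 8.90801 = 0.961201
Product < 1; profitable direction is HKD → EUR → SEK → CHF → HKD.

0.9612 (arbitrage exists)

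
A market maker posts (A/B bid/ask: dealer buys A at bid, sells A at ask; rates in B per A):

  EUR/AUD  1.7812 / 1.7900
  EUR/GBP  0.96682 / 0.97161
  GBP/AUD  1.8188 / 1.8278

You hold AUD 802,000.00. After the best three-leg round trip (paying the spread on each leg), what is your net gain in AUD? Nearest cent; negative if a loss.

Net profit: AUD 2,389.52

Best loop AUD → GBP → EUR → AUD:
AUD 802,000.00 ÷ 1.8278 (buy GBP at ask) = GBP 438,778.86
GBP 438,778.86 ÷ 0.97161 (buy EUR at ask) = EUR 451,599.78
EUR 451,599.78 × 1.7812 (sell EUR at bid) = AUD 804,389.52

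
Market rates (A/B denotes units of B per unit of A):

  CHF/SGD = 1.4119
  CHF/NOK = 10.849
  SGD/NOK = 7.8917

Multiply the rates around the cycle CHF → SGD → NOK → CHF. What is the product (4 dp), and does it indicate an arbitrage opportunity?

1.0270 (arbitrage exists)

Around CHF → SGD → NOK → CHF: 1 × 1.4119 × 7.8917 ÷ 10.849 = 1.027034
Product > 1; profitable direction is CHF → SGD → NOK → CHF.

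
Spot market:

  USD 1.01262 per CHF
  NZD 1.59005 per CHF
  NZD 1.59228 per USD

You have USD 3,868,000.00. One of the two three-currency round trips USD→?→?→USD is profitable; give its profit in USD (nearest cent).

Profitable loop is USD → NZD → CHF → USD:
USD 3,868,000.00 × 1.59228 = NZD 6,158,939.04
NZD 6,158,939.04 ÷ 1.59005 = CHF 3,873,424.76
CHF 3,873,424.76 × 1.01262 = USD 3,922,307.38
Profit = USD 3,922,307.38 − USD 3,868,000.00

Profit: USD 54,307.38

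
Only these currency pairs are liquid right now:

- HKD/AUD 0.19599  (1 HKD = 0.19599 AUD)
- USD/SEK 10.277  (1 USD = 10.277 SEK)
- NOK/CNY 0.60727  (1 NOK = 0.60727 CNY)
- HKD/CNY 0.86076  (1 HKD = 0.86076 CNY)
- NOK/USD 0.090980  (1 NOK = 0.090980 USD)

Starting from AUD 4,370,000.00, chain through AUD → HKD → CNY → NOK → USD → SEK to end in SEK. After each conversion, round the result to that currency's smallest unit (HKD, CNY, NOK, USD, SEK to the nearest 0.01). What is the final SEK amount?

SEK 29,550,175.43

AUD 4,370,000.00 ÷ 0.19599 = HKD 22,297,055.97
HKD 22,297,055.97 × 0.86076 = CNY 19,192,413.90
CNY 19,192,413.90 ÷ 0.60727 = NOK 31,604,416.32
NOK 31,604,416.32 × 0.090980 = USD 2,875,369.80
USD 2,875,369.80 × 10.277 = SEK 29,550,175.43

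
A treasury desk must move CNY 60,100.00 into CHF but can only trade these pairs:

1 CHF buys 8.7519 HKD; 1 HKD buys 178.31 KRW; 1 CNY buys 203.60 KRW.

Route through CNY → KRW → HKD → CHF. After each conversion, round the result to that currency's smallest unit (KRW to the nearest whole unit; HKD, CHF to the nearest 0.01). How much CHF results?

CHF 7,841.05

CNY 60,100.00 × 203.60 = KRW 12,236,360
KRW 12,236,360 ÷ 178.31 = HKD 68,624.08
HKD 68,624.08 ÷ 8.7519 = CHF 7,841.05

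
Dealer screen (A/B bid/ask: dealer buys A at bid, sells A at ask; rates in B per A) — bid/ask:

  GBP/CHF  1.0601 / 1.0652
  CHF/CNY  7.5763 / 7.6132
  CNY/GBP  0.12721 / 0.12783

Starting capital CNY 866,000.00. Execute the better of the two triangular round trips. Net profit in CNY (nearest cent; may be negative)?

Best loop CNY → GBP → CHF → CNY:
CNY 866,000.00 × 0.12721 (sell CNY at bid) = GBP 110,163.86
GBP 110,163.86 × 1.0601 (sell GBP at bid) = CHF 116,784.71
CHF 116,784.71 × 7.5763 (sell CHF at bid) = CNY 884,795.98

Net profit: CNY 18,795.98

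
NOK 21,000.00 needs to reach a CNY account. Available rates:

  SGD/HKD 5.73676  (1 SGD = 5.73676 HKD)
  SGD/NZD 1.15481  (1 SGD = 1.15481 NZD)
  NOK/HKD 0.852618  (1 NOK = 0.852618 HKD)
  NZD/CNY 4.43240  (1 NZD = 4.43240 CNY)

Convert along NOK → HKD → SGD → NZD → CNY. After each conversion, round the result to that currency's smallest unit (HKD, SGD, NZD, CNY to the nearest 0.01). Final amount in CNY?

CNY 15,975.61

NOK 21,000.00 × 0.852618 = HKD 17,904.98
HKD 17,904.98 ÷ 5.73676 = SGD 3,121.10
SGD 3,121.10 × 1.15481 = NZD 3,604.28
NZD 3,604.28 × 4.43240 = CNY 15,975.61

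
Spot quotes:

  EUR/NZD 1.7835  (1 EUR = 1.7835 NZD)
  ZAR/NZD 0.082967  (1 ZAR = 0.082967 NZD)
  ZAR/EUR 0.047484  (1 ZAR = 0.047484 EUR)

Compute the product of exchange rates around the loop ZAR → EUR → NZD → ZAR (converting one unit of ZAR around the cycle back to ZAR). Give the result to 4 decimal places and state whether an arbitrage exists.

1.0207 (arbitrage exists)

Around ZAR → EUR → NZD → ZAR: 1 × 0.047484 × 1.7835 ÷ 0.082967 = 1.020740
Product > 1; profitable direction is ZAR → EUR → NZD → ZAR.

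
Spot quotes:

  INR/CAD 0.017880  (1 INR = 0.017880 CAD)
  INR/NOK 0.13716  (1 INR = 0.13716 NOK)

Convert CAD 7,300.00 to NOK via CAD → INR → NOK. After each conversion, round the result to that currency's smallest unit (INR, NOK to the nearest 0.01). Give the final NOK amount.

CAD 7,300.00 ÷ 0.017880 = INR 408,277.40
INR 408,277.40 × 0.13716 = NOK 55,999.33

NOK 55,999.33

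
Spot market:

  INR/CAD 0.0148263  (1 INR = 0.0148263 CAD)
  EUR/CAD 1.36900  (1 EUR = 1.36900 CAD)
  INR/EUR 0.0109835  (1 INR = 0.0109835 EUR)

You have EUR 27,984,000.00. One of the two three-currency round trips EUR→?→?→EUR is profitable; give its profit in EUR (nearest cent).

Profitable loop is EUR → CAD → INR → EUR:
EUR 27,984,000.00 × 1.36900 = CAD 38,310,096.00
CAD 38,310,096.00 ÷ 0.0148263 = INR 2,583,928,289.59
INR 2,583,928,289.59 × 0.0109835 = EUR 28,380,576.37
Profit = EUR 28,380,576.37 − EUR 27,984,000.00

Profit: EUR 396,576.37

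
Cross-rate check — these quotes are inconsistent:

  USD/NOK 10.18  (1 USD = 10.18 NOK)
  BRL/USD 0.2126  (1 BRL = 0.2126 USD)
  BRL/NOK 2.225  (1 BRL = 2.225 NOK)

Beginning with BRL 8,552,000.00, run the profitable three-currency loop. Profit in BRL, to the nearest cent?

Profit: BRL 239,979.55

Profitable loop is BRL → NOK → USD → BRL:
BRL 8,552,000.00 × 2.225 = NOK 19,028,200.00
NOK 19,028,200.00 ÷ 10.18 = USD 1,869,174.85
USD 1,869,174.85 ÷ 0.2126 = BRL 8,791,979.55
Profit = BRL 8,791,979.55 − BRL 8,552,000.00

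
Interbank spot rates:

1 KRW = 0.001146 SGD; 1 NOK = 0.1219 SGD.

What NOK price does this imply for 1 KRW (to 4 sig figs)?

KRW/NOK = 0.009401

1 KRW × 0.001146 = 0.001146 SGD
0.001146 SGD ÷ 0.1219 = 0.00940115 NOK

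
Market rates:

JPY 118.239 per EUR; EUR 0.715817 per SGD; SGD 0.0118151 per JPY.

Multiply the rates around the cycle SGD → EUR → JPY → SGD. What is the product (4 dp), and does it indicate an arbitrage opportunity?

Around SGD → EUR → JPY → SGD: 1 × 0.715817 × 118.239 × 0.0118151 = 1.000000
Product ≈ 1 (deviation 0.000%, within rounding noise).

1.0000 (no arbitrage)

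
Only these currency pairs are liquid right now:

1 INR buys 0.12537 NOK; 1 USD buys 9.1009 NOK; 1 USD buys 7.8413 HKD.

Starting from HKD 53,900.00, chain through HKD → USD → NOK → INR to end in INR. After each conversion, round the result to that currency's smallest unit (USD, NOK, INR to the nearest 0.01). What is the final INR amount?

HKD 53,900.00 ÷ 7.8413 = USD 6,873.86
USD 6,873.86 × 9.1009 = NOK 62,558.31
NOK 62,558.31 ÷ 0.12537 = INR 498,989.47

INR 498,989.47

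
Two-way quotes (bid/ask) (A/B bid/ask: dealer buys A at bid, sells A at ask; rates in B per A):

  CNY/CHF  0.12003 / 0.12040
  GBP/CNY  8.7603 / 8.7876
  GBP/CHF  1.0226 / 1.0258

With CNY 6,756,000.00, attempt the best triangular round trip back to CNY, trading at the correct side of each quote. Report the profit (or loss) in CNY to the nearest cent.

Net profit: CNY 169,254.39

Best loop CNY → CHF → GBP → CNY:
CNY 6,756,000.00 × 0.12003 (sell CNY at bid) = CHF 810,922.68
CHF 810,922.68 ÷ 1.0258 (buy GBP at ask) = GBP 790,527.08
GBP 790,527.08 × 8.7603 (sell GBP at bid) = CNY 6,925,254.39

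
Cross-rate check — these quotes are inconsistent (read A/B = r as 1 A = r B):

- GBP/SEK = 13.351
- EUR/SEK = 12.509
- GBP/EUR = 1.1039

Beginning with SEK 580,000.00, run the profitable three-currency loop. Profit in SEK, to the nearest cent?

Profit: SEK 19,882.96

Profitable loop is SEK → GBP → EUR → SEK:
SEK 580,000.00 ÷ 13.351 = GBP 43,442.44
GBP 43,442.44 × 1.1039 = EUR 47,956.11
EUR 47,956.11 × 12.509 = SEK 599,882.96
Profit = SEK 599,882.96 − SEK 580,000.00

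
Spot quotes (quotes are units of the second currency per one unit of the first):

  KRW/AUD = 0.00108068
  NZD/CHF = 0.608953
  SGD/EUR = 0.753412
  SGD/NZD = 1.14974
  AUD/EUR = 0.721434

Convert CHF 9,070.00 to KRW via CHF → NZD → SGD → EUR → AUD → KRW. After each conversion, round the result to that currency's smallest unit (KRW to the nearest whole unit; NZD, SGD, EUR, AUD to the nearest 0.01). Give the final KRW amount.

CHF 9,070.00 ÷ 0.608953 = NZD 14,894.42
NZD 14,894.42 ÷ 1.14974 = SGD 12,954.60
SGD 12,954.60 × 0.753412 = EUR 9,760.15
EUR 9,760.15 ÷ 0.721434 = AUD 13,528.82
AUD 13,528.82 ÷ 0.00108068 = KRW 12,518,803

KRW 12,518,803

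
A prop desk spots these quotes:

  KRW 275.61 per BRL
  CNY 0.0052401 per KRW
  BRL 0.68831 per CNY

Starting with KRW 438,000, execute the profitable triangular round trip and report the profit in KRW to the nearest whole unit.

Profit: KRW 2,611

Profitable loop is KRW → BRL → CNY → KRW:
KRW 438,000 ÷ 275.61 = BRL 1,589.20
BRL 1,589.20 ÷ 0.68831 = CNY 2,308.85
CNY 2,308.85 ÷ 0.0052401 = KRW 440,611
Profit = KRW 440,611 − KRW 438,000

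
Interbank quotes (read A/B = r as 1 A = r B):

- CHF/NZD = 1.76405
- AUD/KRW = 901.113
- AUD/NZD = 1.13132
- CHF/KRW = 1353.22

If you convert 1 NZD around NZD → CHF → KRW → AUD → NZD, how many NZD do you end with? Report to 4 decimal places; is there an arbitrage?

Around NZD → CHF → KRW → AUD → NZD: 1 ÷ 1.76405 × 1353.22 ÷ 901.113 × 1.13132 = 0.963083
Product < 1; profitable direction is NZD → AUD → KRW → CHF → NZD.

0.9631 (arbitrage exists)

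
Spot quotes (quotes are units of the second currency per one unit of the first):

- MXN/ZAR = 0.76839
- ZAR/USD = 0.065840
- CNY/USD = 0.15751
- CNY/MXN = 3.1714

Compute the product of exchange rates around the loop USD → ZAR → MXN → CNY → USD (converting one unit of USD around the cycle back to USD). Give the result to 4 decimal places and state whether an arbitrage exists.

0.9817 (arbitrage exists)

Around USD → ZAR → MXN → CNY → USD: 1 ÷ 0.065840 ÷ 0.76839 ÷ 3.1714 × 0.15751 = 0.981715
Product < 1; profitable direction is USD → CNY → MXN → ZAR → USD.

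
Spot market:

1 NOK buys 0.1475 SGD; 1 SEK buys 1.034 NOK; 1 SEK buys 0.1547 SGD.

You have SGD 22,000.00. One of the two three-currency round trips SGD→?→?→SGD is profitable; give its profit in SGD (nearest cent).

Profit: SGD 315.18

Profitable loop is SGD → NOK → SEK → SGD:
SGD 22,000.00 ÷ 0.1475 = NOK 149,152.54
NOK 149,152.54 ÷ 1.034 = SEK 144,248.11
SEK 144,248.11 × 0.1547 = SGD 22,315.18
Profit = SGD 22,315.18 − SGD 22,000.00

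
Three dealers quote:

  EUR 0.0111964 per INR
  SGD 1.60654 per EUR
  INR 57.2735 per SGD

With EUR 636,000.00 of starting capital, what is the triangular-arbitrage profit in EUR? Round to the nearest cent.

Profitable loop is EUR → SGD → INR → EUR:
EUR 636,000.00 × 1.60654 = SGD 1,021,759.44
SGD 1,021,759.44 × 57.2735 = INR 58,519,739.29
INR 58,519,739.29 × 0.0111964 = EUR 655,210.41
Profit = EUR 655,210.41 − EUR 636,000.00

Profit: EUR 19,210.41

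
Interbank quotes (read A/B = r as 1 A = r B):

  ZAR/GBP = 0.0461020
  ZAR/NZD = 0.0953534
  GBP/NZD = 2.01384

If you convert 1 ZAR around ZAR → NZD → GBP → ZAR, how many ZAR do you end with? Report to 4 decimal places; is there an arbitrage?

Around ZAR → NZD → GBP → ZAR: 1 × 0.0953534 ÷ 2.01384 ÷ 0.0461020 = 1.027050
Product > 1; profitable direction is ZAR → NZD → GBP → ZAR.

1.0270 (arbitrage exists)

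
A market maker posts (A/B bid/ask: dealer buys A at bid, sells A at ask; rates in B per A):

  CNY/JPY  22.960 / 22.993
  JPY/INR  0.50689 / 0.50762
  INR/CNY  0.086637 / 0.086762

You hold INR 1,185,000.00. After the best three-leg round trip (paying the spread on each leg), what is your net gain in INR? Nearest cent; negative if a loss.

Net profit: INR 9,833.42

Best loop INR → CNY → JPY → INR:
INR 1,185,000.00 × 0.086637 (sell INR at bid) = CNY 102,664.85
CNY 102,664.85 × 22.960 (sell CNY at bid) = JPY 2,357,185
JPY 2,357,185 × 0.50689 (sell JPY at bid) = INR 1,194,833.42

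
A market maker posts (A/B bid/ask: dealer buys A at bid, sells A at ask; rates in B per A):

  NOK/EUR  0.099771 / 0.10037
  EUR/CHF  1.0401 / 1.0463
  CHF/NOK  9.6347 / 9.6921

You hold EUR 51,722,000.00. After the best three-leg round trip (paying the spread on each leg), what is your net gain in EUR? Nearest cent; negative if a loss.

Net result: EUR -9,810.31 (no profitable arbitrage after spreads)

Best loop EUR → CHF → NOK → EUR:
EUR 51,722,000.00 × 1.0401 (sell EUR at bid) = CHF 53,796,052.20
CHF 53,796,052.20 × 9.6347 (sell CHF at bid) = NOK 518,308,824.13
NOK 518,308,824.13 × 0.099771 (sell NOK at bid) = EUR 51,712,189.69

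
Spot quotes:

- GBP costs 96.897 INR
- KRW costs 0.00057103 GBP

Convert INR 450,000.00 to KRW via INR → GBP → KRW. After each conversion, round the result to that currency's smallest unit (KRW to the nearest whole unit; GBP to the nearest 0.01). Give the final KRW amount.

INR 450,000.00 ÷ 96.897 = GBP 4,644.11
GBP 4,644.11 ÷ 0.00057103 = KRW 8,132,865

KRW 8,132,865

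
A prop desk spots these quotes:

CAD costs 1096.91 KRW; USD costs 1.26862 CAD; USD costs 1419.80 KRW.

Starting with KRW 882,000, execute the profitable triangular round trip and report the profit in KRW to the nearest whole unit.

Profit: KRW 17,898

Profitable loop is KRW → CAD → USD → KRW:
KRW 882,000 ÷ 1096.91 = CAD 804.08
CAD 804.08 ÷ 1.26862 = USD 633.82
USD 633.82 × 1419.80 = KRW 899,898
Profit = KRW 899,898 − KRW 882,000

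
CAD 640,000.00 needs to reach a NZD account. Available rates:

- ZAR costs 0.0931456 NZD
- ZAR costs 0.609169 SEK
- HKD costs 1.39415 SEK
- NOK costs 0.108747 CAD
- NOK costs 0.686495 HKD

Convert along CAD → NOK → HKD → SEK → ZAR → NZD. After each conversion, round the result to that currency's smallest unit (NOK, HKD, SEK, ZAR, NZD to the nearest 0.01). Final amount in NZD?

NZD 861,259.69

CAD 640,000.00 ÷ 0.108747 = NOK 5,885,219.82
NOK 5,885,219.82 × 0.686495 = HKD 4,040,173.98
HKD 4,040,173.98 × 1.39415 = SEK 5,632,608.55
SEK 5,632,608.55 ÷ 0.609169 = ZAR 9,246,380.81
ZAR 9,246,380.81 × 0.0931456 = NZD 861,259.69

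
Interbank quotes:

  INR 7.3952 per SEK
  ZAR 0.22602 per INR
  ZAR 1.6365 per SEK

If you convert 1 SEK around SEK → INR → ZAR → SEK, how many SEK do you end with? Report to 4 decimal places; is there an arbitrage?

1.0214 (arbitrage exists)

Around SEK → INR → ZAR → SEK: 1 × 7.3952 × 0.22602 ÷ 1.6365 = 1.021365
Product > 1; profitable direction is SEK → INR → ZAR → SEK.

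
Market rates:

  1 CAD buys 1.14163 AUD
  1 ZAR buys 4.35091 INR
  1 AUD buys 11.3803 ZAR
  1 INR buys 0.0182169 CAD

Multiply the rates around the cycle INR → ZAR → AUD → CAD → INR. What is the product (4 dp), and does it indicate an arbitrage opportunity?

0.9711 (arbitrage exists)

Around INR → ZAR → AUD → CAD → INR: 1 ÷ 4.35091 ÷ 11.3803 ÷ 1.14163 ÷ 0.0182169 = 0.971105
Product < 1; profitable direction is INR → CAD → AUD → ZAR → INR.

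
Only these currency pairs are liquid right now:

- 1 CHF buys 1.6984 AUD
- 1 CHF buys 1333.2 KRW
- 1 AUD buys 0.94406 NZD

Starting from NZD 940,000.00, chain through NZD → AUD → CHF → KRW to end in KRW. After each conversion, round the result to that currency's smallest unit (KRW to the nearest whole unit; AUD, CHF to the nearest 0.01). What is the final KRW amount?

NZD 940,000.00 ÷ 0.94406 = AUD 995,699.43
AUD 995,699.43 ÷ 1.6984 = CHF 586,257.32
CHF 586,257.32 × 1333.2 = KRW 781,598,259

KRW 781,598,259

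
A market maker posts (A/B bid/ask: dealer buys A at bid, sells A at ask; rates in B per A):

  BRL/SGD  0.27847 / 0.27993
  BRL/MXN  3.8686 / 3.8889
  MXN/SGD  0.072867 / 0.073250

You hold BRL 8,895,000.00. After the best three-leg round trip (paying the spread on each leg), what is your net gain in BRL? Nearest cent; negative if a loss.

Net profit: BRL 62,384.67

Best loop BRL → MXN → SGD → BRL:
BRL 8,895,000.00 × 3.8686 (sell BRL at bid) = MXN 34,411,197.00
MXN 34,411,197.00 × 0.072867 (sell MXN at bid) = SGD 2,507,440.69
SGD 2,507,440.69 ÷ 0.27993 (buy BRL at ask) = BRL 8,957,384.67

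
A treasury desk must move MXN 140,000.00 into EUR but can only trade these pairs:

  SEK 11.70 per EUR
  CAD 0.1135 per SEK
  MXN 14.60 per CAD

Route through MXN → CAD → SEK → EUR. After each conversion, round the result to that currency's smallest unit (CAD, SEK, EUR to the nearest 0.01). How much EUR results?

EUR 7,220.93

MXN 140,000.00 ÷ 14.60 = CAD 9,589.04
CAD 9,589.04 ÷ 0.1135 = SEK 84,484.93
SEK 84,484.93 ÷ 11.70 = EUR 7,220.93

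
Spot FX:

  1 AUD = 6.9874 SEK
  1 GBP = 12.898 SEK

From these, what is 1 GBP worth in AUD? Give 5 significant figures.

GBP/AUD = 1.8459

1 GBP × 12.898 = 12.898 SEK
12.898 SEK ÷ 6.9874 = 1.84589 AUD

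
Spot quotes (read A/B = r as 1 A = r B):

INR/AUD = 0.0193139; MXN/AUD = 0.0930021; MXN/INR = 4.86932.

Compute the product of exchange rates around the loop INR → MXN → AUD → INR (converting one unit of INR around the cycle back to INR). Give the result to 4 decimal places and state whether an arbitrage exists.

Around INR → MXN → AUD → INR: 1 ÷ 4.86932 × 0.0930021 ÷ 0.0193139 = 0.988905
Product < 1; profitable direction is INR → AUD → MXN → INR.

0.9889 (arbitrage exists)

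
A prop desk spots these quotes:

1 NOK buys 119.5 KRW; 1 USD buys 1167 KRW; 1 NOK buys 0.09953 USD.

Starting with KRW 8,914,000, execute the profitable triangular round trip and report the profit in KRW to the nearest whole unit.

Profit: KRW 256,978

Profitable loop is KRW → USD → NOK → KRW:
KRW 8,914,000 ÷ 1167 = USD 7,638.39
USD 7,638.39 ÷ 0.09953 = NOK 76,744.59
NOK 76,744.59 × 119.5 = KRW 9,170,978
Profit = KRW 9,170,978 − KRW 8,914,000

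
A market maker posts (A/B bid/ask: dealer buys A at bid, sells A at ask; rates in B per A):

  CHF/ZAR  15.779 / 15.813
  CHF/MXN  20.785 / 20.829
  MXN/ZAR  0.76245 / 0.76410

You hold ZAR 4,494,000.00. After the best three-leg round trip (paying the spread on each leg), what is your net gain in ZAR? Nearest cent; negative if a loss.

Best loop ZAR → CHF → MXN → ZAR:
ZAR 4,494,000.00 ÷ 15.813 (buy CHF at ask) = CHF 284,196.55
CHF 284,196.55 × 20.785 (sell CHF at bid) = MXN 5,907,025.23
MXN 5,907,025.23 × 0.76245 (sell MXN at bid) = ZAR 4,503,811.39

Net profit: ZAR 9,811.39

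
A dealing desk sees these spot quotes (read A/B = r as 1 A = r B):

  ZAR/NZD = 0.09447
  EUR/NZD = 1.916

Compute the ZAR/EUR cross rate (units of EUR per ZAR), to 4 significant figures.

1 ZAR × 0.09447 = 0.09447 NZD
0.09447 NZD ÷ 1.916 = 0.0493058 EUR

ZAR/EUR = 0.04931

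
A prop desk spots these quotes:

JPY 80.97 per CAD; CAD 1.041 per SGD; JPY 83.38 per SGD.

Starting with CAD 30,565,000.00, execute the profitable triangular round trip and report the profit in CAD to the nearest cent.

Profit: CAD 333,498.68

Profitable loop is CAD → JPY → SGD → CAD:
CAD 30,565,000.00 × 80.97 = JPY 2,474,848,050
JPY 2,474,848,050 ÷ 83.38 = SGD 29,681,554.93
SGD 29,681,554.93 × 1.041 = CAD 30,898,498.68
Profit = CAD 30,898,498.68 − CAD 30,565,000.00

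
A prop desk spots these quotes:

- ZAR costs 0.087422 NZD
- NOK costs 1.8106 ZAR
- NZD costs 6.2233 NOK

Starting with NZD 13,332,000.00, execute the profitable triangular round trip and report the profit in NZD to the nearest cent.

Profitable loop is NZD → ZAR → NOK → NZD:
NZD 13,332,000.00 ÷ 0.087422 = ZAR 152,501,658.62
ZAR 152,501,658.62 ÷ 1.8106 = NOK 84,227,139.41
NOK 84,227,139.41 ÷ 6.2233 = NZD 13,534,160.24
Profit = NZD 13,534,160.24 − NZD 13,332,000.00

Profit: NZD 202,160.24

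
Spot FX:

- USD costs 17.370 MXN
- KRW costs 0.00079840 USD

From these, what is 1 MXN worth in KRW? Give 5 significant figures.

MXN/KRW = 72.107

1 MXN ÷ 17.370 = 0.0575705 USD
0.0575705 USD ÷ 0.00079840 = 72.1074 KRW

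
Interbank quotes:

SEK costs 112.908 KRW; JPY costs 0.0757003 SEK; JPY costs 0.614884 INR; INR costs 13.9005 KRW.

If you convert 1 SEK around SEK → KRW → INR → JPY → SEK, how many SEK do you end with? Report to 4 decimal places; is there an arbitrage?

1.0000 (no arbitrage)

Around SEK → KRW → INR → JPY → SEK: 1 × 112.908 ÷ 13.9005 ÷ 0.614884 × 0.0757003 = 0.999997
Product ≈ 1 (deviation 0.000%, within rounding noise).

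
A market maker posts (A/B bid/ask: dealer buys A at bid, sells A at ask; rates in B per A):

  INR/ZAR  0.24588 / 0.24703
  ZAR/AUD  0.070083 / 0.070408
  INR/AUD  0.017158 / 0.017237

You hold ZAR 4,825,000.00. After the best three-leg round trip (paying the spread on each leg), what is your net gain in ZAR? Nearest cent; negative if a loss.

Net result: ZAR -1,397.35 (no profitable arbitrage after spreads)

Best loop ZAR → AUD → INR → ZAR:
ZAR 4,825,000.00 × 0.070083 (sell ZAR at bid) = AUD 338,150.48
AUD 338,150.48 ÷ 0.017237 (buy INR at ask) = INR 19,617,710.45
INR 19,617,710.45 × 0.24588 (sell INR at bid) = ZAR 4,823,602.65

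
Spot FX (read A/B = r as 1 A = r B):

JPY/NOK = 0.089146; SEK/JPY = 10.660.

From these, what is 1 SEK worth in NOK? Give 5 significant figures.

1 SEK × 10.660 = 10.66 JPY
10.66 JPY × 0.089146 = 0.950296 NOK

SEK/NOK = 0.95030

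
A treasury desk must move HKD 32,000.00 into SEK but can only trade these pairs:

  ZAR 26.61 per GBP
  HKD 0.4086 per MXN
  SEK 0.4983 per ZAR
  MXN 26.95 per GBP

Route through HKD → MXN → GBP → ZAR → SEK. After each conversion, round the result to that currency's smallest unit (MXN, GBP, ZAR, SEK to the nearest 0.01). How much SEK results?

HKD 32,000.00 ÷ 0.4086 = MXN 78,316.20
MXN 78,316.20 ÷ 26.95 = GBP 2,905.98
GBP 2,905.98 × 26.61 = ZAR 77,328.13
ZAR 77,328.13 × 0.4983 = SEK 38,532.61

SEK 38,532.61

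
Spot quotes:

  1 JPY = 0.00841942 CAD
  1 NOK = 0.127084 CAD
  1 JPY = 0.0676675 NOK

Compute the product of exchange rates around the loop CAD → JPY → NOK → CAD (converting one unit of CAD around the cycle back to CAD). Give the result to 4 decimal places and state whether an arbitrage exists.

Around CAD → JPY → NOK → CAD: 1 ÷ 0.00841942 × 0.0676675 × 0.127084 = 1.021383
Product > 1; profitable direction is CAD → JPY → NOK → CAD.

1.0214 (arbitrage exists)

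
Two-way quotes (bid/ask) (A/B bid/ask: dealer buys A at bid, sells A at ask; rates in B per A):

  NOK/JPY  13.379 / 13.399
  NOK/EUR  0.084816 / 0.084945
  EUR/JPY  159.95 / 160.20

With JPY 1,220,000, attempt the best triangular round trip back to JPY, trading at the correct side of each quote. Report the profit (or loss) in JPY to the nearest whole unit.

Net profit: JPY 15,235

Best loop JPY → NOK → EUR → JPY:
JPY 1,220,000 ÷ 13.399 (buy NOK at ask) = NOK 91,051.57
NOK 91,051.57 × 0.084816 (sell NOK at bid) = EUR 7,722.63
EUR 7,722.63 × 159.95 (sell EUR at bid) = JPY 1,235,235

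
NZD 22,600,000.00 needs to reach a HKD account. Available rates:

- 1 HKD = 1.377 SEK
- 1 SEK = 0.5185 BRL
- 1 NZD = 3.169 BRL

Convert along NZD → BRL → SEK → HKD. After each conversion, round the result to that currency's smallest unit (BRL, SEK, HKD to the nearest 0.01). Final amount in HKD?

NZD 22,600,000.00 × 3.169 = BRL 71,619,400.00
BRL 71,619,400.00 ÷ 0.5185 = SEK 138,128,061.72
SEK 138,128,061.72 ÷ 1.377 = HKD 100,310,865.45

HKD 100,310,865.45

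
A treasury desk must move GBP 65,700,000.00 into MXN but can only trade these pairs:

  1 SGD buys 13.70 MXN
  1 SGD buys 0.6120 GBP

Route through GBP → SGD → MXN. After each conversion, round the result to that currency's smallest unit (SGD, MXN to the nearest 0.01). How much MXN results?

GBP 65,700,000.00 ÷ 0.6120 = SGD 107,352,941.18
SGD 107,352,941.18 × 13.70 = MXN 1,470,735,294.17

MXN 1,470,735,294.17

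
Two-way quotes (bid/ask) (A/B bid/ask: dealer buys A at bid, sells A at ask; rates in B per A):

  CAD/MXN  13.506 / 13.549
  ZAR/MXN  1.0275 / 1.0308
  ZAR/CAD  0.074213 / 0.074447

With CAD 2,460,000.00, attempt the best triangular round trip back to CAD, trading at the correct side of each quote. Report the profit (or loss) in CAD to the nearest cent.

Best loop CAD → ZAR → MXN → CAD:
CAD 2,460,000.00 ÷ 0.074447 (buy ZAR at ask) = ZAR 33,043,641.79
ZAR 33,043,641.79 × 1.0275 (sell ZAR at bid) = MXN 33,952,341.93
MXN 33,952,341.93 ÷ 13.549 (buy CAD at ask) = CAD 2,505,892.83

Net profit: CAD 45,892.83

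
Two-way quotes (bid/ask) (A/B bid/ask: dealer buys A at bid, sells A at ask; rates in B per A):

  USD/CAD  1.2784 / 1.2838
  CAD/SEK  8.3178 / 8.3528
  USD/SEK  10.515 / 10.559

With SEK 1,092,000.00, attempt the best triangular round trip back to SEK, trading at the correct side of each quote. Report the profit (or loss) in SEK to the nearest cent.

Best loop SEK → USD → CAD → SEK:
SEK 1,092,000.00 ÷ 10.559 (buy USD at ask) = USD 103,418.88
USD 103,418.88 × 1.2784 (sell USD at bid) = CAD 132,210.70
CAD 132,210.70 × 8.3178 (sell CAD at bid) = SEK 1,099,702.18

Net profit: SEK 7,702.18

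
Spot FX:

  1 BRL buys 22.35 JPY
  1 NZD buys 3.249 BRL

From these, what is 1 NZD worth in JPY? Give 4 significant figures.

1 NZD × 3.249 = 3.249 BRL
3.249 BRL × 22.35 = 72.6152 JPY

NZD/JPY = 72.62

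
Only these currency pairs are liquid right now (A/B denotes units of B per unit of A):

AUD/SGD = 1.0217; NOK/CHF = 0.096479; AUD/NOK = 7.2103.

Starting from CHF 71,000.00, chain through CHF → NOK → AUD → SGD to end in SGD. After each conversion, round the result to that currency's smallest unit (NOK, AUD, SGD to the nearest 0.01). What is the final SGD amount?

SGD 104,278.70

CHF 71,000.00 ÷ 0.096479 = NOK 735,911.44
NOK 735,911.44 ÷ 7.2103 = AUD 102,063.91
AUD 102,063.91 × 1.0217 = SGD 104,278.70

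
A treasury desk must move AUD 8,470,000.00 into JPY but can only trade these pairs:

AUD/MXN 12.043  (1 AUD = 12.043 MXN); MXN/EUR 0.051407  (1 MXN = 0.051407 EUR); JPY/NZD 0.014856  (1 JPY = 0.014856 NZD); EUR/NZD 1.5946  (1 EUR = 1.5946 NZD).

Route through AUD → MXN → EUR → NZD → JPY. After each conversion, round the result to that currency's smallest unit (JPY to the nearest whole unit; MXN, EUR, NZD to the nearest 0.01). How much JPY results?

AUD 8,470,000.00 × 12.043 = MXN 102,004,210.00
MXN 102,004,210.00 × 0.051407 = EUR 5,243,730.42
EUR 5,243,730.42 × 1.5946 = NZD 8,361,652.53
NZD 8,361,652.53 ÷ 0.014856 = JPY 562,846,832

JPY 562,846,832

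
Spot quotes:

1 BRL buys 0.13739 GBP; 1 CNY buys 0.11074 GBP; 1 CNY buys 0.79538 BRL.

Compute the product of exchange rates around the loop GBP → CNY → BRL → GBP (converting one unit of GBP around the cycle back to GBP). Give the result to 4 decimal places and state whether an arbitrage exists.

Around GBP → CNY → BRL → GBP: 1 ÷ 0.11074 × 0.79538 × 0.13739 = 0.986791
Product < 1; profitable direction is GBP → BRL → CNY → GBP.

0.9868 (arbitrage exists)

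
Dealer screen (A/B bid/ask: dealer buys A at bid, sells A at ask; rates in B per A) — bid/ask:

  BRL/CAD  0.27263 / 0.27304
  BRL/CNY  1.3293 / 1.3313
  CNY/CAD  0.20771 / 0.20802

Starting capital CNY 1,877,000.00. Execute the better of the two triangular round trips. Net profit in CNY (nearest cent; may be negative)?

Net profit: CNY 21,097.02

Best loop CNY → CAD → BRL → CNY:
CNY 1,877,000.00 × 0.20771 (sell CNY at bid) = CAD 389,871.67
CAD 389,871.67 ÷ 0.27304 (buy BRL at ask) = BRL 1,427,892.14
BRL 1,427,892.14 × 1.3293 (sell BRL at bid) = CNY 1,898,097.02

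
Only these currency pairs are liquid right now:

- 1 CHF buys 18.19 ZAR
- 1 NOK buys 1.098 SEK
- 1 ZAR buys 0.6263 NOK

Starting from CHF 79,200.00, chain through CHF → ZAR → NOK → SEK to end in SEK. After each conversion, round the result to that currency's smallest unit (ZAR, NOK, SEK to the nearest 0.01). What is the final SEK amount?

SEK 990,701.07

CHF 79,200.00 × 18.19 = ZAR 1,440,648.00
ZAR 1,440,648.00 × 0.6263 = NOK 902,277.84
NOK 902,277.84 × 1.098 = SEK 990,701.07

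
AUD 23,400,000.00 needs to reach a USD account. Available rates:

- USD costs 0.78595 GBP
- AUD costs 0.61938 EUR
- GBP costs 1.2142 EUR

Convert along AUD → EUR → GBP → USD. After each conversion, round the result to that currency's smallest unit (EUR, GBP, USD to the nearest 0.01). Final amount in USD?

AUD 23,400,000.00 × 0.61938 = EUR 14,493,492.00
EUR 14,493,492.00 ÷ 1.2142 = GBP 11,936,659.53
GBP 11,936,659.53 ÷ 0.78595 = USD 15,187,555.86

USD 15,187,555.86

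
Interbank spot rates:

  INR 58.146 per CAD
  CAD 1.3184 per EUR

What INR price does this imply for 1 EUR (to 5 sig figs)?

EUR/INR = 76.660

1 EUR × 1.3184 = 1.3184 CAD
1.3184 CAD × 58.146 = 76.6597 INR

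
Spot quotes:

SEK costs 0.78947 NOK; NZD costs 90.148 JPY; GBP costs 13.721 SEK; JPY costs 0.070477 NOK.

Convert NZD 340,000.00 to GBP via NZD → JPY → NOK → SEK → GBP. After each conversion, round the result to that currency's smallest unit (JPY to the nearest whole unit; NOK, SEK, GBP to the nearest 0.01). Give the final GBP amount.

NZD 340,000.00 × 90.148 = JPY 30,650,320
JPY 30,650,320 × 0.070477 = NOK 2,160,142.60
NOK 2,160,142.60 ÷ 0.78947 = SEK 2,736,193.40
SEK 2,736,193.40 ÷ 13.721 = GBP 199,416.47

GBP 199,416.47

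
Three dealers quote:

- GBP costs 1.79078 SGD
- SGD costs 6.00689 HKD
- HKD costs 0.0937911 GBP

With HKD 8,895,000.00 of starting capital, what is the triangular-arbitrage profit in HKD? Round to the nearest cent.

Profit: HKD 79,277.54

Profitable loop is HKD → GBP → SGD → HKD:
HKD 8,895,000.00 × 0.0937911 = GBP 834,271.83
GBP 834,271.83 × 1.79078 = SGD 1,493,997.32
SGD 1,493,997.32 × 6.00689 = HKD 8,974,277.54
Profit = HKD 8,974,277.54 − HKD 8,895,000.00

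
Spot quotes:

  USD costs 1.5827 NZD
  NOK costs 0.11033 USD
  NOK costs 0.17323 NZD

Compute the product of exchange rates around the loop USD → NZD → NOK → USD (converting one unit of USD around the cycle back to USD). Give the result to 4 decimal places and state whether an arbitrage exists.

1.0080 (arbitrage exists)

Around USD → NZD → NOK → USD: 1 × 1.5827 ÷ 0.17323 × 0.11033 = 1.008020
Product > 1; profitable direction is USD → NZD → NOK → USD.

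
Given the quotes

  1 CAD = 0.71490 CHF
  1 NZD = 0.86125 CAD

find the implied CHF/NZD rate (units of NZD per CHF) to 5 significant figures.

1 CHF ÷ 0.71490 = 1.3988 CAD
1.3988 CAD ÷ 0.86125 = 1.62415 NZD

CHF/NZD = 1.6241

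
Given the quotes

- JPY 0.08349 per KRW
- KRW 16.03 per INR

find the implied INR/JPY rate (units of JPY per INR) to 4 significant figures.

INR/JPY = 1.338

1 INR × 16.03 = 16.03 KRW
16.03 KRW × 0.08349 = 1.33834 JPY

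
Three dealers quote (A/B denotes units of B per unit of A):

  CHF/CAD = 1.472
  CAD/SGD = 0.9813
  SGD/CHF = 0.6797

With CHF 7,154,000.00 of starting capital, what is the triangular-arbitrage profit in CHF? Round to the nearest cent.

Profit: CHF 132,551.81

Profitable loop is CHF → SGD → CAD → CHF:
CHF 7,154,000.00 ÷ 0.6797 = SGD 10,525,231.72
SGD 10,525,231.72 ÷ 0.9813 = CAD 10,725,804.26
CAD 10,725,804.26 ÷ 1.472 = CHF 7,286,551.81
Profit = CHF 7,286,551.81 − CHF 7,154,000.00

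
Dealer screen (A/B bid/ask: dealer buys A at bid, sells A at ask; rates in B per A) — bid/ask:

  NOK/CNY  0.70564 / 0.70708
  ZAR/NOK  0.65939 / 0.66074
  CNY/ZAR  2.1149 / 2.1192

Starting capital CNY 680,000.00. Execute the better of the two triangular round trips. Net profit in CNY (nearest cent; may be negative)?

Net profit: CNY 6,811.91

Best loop CNY → NOK → ZAR → CNY:
CNY 680,000.00 ÷ 0.70708 (buy NOK at ask) = NOK 961,701.65
NOK 961,701.65 ÷ 0.66074 (buy ZAR at ask) = ZAR 1,455,491.79
ZAR 1,455,491.79 ÷ 2.1192 (buy CNY at ask) = CNY 686,811.91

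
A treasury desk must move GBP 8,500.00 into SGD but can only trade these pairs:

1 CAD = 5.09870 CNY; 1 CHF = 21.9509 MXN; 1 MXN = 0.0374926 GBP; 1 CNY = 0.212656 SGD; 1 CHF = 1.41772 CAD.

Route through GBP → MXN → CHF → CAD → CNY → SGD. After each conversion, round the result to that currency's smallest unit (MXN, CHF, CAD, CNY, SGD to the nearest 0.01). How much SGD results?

SGD 15,876.27

GBP 8,500.00 ÷ 0.0374926 = MXN 226,711.40
MXN 226,711.40 ÷ 21.9509 = CHF 10,328.11
CHF 10,328.11 × 1.41772 = CAD 14,642.37
CAD 14,642.37 × 5.09870 = CNY 74,657.05
CNY 74,657.05 × 0.212656 = SGD 15,876.27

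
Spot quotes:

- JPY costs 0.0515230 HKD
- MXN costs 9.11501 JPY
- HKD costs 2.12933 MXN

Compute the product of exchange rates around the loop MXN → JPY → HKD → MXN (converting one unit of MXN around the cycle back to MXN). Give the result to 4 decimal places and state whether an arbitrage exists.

Around MXN → JPY → HKD → MXN: 1 × 9.11501 × 0.0515230 × 2.12933 = 1.000003
Product ≈ 1 (deviation 0.000%, within rounding noise).

1.0000 (no arbitrage)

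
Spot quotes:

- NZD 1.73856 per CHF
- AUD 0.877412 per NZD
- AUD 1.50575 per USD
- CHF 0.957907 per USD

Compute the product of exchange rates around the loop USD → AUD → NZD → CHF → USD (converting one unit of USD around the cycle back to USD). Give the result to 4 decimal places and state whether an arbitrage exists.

1.0305 (arbitrage exists)

Around USD → AUD → NZD → CHF → USD: 1 × 1.50575 ÷ 0.877412 ÷ 1.73856 ÷ 0.957907 = 1.030472
Product > 1; profitable direction is USD → AUD → NZD → CHF → USD.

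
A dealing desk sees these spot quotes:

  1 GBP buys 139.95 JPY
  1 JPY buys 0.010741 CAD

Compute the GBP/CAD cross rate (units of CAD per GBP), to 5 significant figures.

1 GBP × 139.95 = 139.95 JPY
139.95 JPY × 0.010741 = 1.5032 CAD

GBP/CAD = 1.5032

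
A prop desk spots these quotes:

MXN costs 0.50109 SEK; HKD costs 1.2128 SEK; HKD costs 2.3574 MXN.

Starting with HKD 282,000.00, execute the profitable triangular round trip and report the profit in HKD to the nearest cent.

Profitable loop is HKD → SEK → MXN → HKD:
HKD 282,000.00 × 1.2128 = SEK 342,009.60
SEK 342,009.60 ÷ 0.50109 = MXN 682,531.28
MXN 682,531.28 ÷ 2.3574 = HKD 289,527.14
Profit = HKD 289,527.14 − HKD 282,000.00

Profit: HKD 7,527.14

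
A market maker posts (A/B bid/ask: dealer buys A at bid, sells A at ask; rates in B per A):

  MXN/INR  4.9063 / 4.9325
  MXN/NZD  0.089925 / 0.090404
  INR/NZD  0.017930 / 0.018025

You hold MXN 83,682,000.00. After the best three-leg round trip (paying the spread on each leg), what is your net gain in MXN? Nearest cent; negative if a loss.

Net profit: MXN 956,923.39

Best loop MXN → NZD → INR → MXN:
MXN 83,682,000.00 × 0.089925 (sell MXN at bid) = NZD 7,525,103.85
NZD 7,525,103.85 ÷ 0.018025 (buy INR at ask) = INR 417,481,489.60
INR 417,481,489.60 ÷ 4.9325 (buy MXN at ask) = MXN 84,638,923.39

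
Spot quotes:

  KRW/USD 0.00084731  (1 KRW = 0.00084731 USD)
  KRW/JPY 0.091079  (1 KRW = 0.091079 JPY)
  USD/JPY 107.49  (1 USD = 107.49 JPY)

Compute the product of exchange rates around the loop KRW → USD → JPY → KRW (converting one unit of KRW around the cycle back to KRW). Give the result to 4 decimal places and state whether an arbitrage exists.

Around KRW → USD → JPY → KRW: 1 × 0.00084731 × 107.49 ÷ 0.091079 = 0.999982
Product ≈ 1 (deviation 0.002%, within rounding noise).

1.0000 (no arbitrage)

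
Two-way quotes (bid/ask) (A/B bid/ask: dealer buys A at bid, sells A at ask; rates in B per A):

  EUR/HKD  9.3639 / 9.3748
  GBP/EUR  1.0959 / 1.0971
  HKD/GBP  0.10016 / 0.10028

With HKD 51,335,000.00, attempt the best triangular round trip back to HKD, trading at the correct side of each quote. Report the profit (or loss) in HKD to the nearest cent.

Net profit: HKD 1,428,740.56

Best loop HKD → GBP → EUR → HKD:
HKD 51,335,000.00 × 0.10016 (sell HKD at bid) = GBP 5,141,713.60
GBP 5,141,713.60 × 1.0959 (sell GBP at bid) = EUR 5,634,803.93
EUR 5,634,803.93 × 9.3639 (sell EUR at bid) = HKD 52,763,740.56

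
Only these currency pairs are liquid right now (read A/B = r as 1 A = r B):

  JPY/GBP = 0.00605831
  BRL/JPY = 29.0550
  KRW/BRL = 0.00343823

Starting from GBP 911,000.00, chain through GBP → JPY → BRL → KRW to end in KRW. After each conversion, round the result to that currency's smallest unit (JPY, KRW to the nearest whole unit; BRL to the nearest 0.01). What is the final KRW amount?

KRW 1,505,258,467

GBP 911,000.00 ÷ 0.00605831 = JPY 150,371,968
JPY 150,371,968 ÷ 29.0550 = BRL 5,175,424.82
BRL 5,175,424.82 ÷ 0.00343823 = KRW 1,505,258,467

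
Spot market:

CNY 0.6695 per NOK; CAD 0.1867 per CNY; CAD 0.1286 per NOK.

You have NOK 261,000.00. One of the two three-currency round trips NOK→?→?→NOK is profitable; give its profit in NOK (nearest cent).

Profit: NOK 7,526.14

Profitable loop is NOK → CAD → CNY → NOK:
NOK 261,000.00 × 0.1286 = CAD 33,564.60
CAD 33,564.60 ÷ 0.1867 = CNY 179,778.25
CNY 179,778.25 ÷ 0.6695 = NOK 268,526.14
Profit = NOK 268,526.14 − NOK 261,000.00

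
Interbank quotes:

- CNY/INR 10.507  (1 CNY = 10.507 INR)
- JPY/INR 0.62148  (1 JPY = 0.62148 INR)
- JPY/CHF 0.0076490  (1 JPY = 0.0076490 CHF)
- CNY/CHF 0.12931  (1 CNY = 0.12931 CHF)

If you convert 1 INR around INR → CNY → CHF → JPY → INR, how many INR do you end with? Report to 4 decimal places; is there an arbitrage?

0.9999 (no arbitrage)

Around INR → CNY → CHF → JPY → INR: 1 ÷ 10.507 × 0.12931 ÷ 0.0076490 × 0.62148 = 0.999944
Product ≈ 1 (deviation 0.006%, within rounding noise).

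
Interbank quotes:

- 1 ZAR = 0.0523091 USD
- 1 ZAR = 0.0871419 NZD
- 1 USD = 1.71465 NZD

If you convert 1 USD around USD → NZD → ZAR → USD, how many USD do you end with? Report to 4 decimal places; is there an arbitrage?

Around USD → NZD → ZAR → USD: 1 × 1.71465 ÷ 0.0871419 × 0.0523091 = 1.029261
Product > 1; profitable direction is USD → NZD → ZAR → USD.

1.0293 (arbitrage exists)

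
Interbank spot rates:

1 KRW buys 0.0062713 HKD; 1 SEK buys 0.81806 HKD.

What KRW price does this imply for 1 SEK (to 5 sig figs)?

SEK/KRW = 130.45

1 SEK × 0.81806 = 0.81806 HKD
0.81806 HKD ÷ 0.0062713 = 130.445 KRW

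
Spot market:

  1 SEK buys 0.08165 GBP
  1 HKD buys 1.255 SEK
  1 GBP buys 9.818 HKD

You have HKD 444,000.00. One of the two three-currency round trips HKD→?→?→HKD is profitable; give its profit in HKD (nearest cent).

Profit: HKD 2,689.67

Profitable loop is HKD → SEK → GBP → HKD:
HKD 444,000.00 × 1.255 = SEK 557,220.00
SEK 557,220.00 × 0.08165 = GBP 45,497.01
GBP 45,497.01 × 9.818 = HKD 446,689.67
Profit = HKD 446,689.67 − HKD 444,000.00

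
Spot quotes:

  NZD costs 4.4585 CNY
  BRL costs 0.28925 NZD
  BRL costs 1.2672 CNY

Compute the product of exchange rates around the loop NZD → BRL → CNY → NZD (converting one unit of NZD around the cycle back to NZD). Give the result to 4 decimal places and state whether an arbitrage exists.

0.9826 (arbitrage exists)

Around NZD → BRL → CNY → NZD: 1 ÷ 0.28925 × 1.2672 ÷ 4.4585 = 0.982614
Product < 1; profitable direction is NZD → CNY → BRL → NZD.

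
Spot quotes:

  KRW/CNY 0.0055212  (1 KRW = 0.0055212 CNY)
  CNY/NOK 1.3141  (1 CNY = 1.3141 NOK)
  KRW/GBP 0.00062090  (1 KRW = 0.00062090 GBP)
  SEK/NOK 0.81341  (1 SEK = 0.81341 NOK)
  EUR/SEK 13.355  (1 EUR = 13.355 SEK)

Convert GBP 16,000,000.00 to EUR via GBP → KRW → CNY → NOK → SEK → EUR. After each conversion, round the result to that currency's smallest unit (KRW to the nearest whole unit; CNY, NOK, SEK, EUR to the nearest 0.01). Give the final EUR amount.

EUR 17,211,028.26

GBP 16,000,000.00 ÷ 0.00062090 = KRW 25,769,044,935
KRW 25,769,044,935 × 0.0055212 = CNY 142,276,050.90
CNY 142,276,050.90 × 1.3141 = NOK 186,964,958.49
NOK 186,964,958.49 ÷ 0.81341 = SEK 229,853,282.47
SEK 229,853,282.47 ÷ 13.355 = EUR 17,211,028.26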